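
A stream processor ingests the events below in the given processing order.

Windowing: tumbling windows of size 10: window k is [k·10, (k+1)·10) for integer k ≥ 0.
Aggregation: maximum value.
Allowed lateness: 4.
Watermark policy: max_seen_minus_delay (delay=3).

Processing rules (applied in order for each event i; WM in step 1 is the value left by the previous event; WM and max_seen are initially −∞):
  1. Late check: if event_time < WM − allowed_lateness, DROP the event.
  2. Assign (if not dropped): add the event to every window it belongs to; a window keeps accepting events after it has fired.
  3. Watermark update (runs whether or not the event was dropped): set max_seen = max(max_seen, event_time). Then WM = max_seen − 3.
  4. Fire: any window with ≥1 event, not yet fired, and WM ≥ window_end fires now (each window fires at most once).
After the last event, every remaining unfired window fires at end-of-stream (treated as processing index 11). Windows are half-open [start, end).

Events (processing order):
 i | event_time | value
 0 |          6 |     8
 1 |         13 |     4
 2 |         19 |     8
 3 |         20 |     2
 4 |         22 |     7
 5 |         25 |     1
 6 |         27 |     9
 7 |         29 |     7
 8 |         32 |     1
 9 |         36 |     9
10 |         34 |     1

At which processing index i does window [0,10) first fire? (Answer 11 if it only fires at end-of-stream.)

1

i=0 t=6 v=8: → [0,10); WM=3
i=1 t=13 v=4: → [10,20); WM=10; [0,10) fires=8
i=2 t=19 v=8: → [10,20); WM=16
i=3 t=20 v=2: → [20,30); WM=17
i=4 t=22 v=7: → [20,30); WM=19
i=5 t=25 v=1: → [20,30); WM=22; [10,20) fires=8
i=6 t=27 v=9: → [20,30); WM=24
i=7 t=29 v=7: → [20,30); WM=26
i=8 t=32 v=1: → [30,40); WM=29
i=9 t=36 v=9: → [30,40); WM=33; [20,30) fires=9
i=10 t=34 v=1: → [30,40); WM=33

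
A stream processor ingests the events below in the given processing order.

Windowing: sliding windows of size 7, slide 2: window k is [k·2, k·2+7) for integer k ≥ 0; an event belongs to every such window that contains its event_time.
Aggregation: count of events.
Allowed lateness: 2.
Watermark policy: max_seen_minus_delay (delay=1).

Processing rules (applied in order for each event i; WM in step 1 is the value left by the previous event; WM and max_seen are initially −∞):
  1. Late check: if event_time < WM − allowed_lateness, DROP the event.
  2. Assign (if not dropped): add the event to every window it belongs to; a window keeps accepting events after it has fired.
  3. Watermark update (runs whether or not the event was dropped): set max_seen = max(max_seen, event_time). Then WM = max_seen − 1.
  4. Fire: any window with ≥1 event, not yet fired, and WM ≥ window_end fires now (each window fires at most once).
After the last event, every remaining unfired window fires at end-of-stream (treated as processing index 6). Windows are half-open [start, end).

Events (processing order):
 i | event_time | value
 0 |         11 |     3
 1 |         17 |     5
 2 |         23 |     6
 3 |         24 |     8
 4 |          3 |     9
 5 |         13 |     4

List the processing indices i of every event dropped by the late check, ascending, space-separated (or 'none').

i=0 t=11 v=3: → [10,17),[8,15),[6,13); WM=10
i=1 t=17 v=5: → [16,23),[14,21),[12,19); WM=16; [6,13) fires=1 [8,15) fires=1
i=2 t=23 v=6: → [22,29),[20,27),[18,25); WM=22; [10,17) fires=1 [12,19) fires=1 [14,21) fires=1
i=3 t=24 v=8: → [24,31),[22,29),[20,27),[18,25); WM=23; [16,23) fires=1
i=4 t=3 v=9: DROP (t<23-2); WM=23
i=5 t=13 v=4: DROP (t<23-2); WM=23

4 5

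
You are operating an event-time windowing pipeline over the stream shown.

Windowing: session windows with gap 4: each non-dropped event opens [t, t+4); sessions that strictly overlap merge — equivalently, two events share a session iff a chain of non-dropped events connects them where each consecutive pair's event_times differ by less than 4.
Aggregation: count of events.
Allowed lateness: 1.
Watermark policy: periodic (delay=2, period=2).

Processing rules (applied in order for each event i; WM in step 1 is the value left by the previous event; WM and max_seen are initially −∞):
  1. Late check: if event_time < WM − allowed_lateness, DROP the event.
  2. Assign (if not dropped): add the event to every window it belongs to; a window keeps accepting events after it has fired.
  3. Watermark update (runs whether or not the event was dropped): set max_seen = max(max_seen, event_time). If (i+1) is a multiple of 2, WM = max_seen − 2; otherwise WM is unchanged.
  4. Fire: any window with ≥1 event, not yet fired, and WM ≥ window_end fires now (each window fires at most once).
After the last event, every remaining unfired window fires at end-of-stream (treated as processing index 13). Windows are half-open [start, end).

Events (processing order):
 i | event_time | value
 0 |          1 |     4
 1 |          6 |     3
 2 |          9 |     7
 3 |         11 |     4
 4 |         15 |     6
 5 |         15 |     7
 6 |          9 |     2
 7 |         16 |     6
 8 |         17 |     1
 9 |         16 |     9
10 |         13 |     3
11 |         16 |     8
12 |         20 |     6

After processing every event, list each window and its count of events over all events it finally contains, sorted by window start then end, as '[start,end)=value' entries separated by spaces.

[1,5)=1 [6,15)=3 [15,24)=7

i=0 t=1 v=4: → [1,5); WM=−∞
i=1 t=6 v=3: → [6,10); WM=4
i=2 t=9 v=7: → [6,13); WM=4
i=3 t=11 v=4: → [6,15); WM=9
i=4 t=15 v=6: → [15,19); WM=9
i=5 t=15 v=7: → [15,19); WM=13
i=6 t=9 v=2: DROP (t<13-1); WM=13
i=7 t=16 v=6: → [15,20); WM=14
i=8 t=17 v=1: → [15,21); WM=14
i=9 t=16 v=9: → [15,21); WM=15
i=10 t=13 v=3: DROP (t<15-1); WM=15
i=11 t=16 v=8: → [15,21); WM=15
i=12 t=20 v=6: → [15,24); WM=15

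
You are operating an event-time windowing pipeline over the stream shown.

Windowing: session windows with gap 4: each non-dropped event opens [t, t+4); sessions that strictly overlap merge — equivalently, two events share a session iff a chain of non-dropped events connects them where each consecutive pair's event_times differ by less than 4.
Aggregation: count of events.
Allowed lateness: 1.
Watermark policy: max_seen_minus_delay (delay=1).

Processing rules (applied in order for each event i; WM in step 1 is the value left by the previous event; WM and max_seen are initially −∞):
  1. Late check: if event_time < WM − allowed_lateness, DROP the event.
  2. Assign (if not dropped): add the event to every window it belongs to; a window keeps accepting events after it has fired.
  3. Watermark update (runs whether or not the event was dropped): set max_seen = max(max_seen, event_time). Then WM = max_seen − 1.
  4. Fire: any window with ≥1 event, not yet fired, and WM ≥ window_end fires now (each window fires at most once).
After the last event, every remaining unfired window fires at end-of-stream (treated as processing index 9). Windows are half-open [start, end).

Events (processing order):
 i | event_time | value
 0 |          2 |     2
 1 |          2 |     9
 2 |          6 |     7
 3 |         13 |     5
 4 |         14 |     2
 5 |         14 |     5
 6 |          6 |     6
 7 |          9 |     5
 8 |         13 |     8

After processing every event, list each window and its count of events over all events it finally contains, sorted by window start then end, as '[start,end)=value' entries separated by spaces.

[2,6)=2 [6,10)=1 [13,18)=4

i=0 t=2 v=2: → [2,6); WM=1
i=1 t=2 v=9: → [2,6); WM=1
i=2 t=6 v=7: → [6,10); WM=5
i=3 t=13 v=5: → [13,17); WM=12
i=4 t=14 v=2: → [13,18); WM=13
i=5 t=14 v=5: → [13,18); WM=13
i=6 t=6 v=6: DROP (t<13-1); WM=13
i=7 t=9 v=5: DROP (t<13-1); WM=13
i=8 t=13 v=8: → [13,18); WM=13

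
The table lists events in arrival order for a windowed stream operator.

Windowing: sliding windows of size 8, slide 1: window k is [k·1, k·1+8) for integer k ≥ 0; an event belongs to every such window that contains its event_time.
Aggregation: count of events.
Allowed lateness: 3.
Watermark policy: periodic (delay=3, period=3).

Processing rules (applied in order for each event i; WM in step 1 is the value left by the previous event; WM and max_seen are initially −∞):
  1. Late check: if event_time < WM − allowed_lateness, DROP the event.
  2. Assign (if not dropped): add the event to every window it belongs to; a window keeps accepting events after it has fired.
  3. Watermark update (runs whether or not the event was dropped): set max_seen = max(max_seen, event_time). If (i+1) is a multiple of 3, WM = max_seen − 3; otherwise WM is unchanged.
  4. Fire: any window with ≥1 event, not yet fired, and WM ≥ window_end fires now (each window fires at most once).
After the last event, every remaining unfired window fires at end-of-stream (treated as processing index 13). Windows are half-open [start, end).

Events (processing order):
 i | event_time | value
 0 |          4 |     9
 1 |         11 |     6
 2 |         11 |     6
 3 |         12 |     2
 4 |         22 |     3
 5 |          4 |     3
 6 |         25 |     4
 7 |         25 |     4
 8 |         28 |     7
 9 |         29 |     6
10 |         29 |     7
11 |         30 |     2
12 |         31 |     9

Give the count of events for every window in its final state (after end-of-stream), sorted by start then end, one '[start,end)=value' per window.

i=0 t=4 v=9: → [4,12),[3,11),[2,10),[1,9),[0,8); WM=−∞
i=1 t=11 v=6: → [11,19),[10,18),[9,17),[8,16),[7,15),[6,14),[5,13),[4,12); WM=−∞
i=2 t=11 v=6: → [11,19),[10,18),[9,17),[8,16),[7,15),[6,14),[5,13),[4,12); WM=8; [0,8) fires=1
i=3 t=12 v=2: → [12,20),[11,19),[10,18),[9,17),[8,16),[7,15),[6,14),[5,13); WM=8
i=4 t=22 v=3: → [22,30),[21,29),[20,28),[19,27),[18,26),[17,25),[16,24),[15,23); WM=8
i=5 t=4 v=3: DROP (t<8-3); WM=19; [1,9) fires=1 [2,10) fires=1 [3,11) fires=1 [4,12) fires=3 [5,13) fires=3 [6,14) fires=3 [7,15) fires=3 [8,16) fires=3 [9,17) fires=3 [10,18) fires=3 [11,19) fires=3
i=6 t=25 v=4: → [25,33),[24,32),[23,31),[22,30),[21,29),[20,28),[19,27),[18,26); WM=19
i=7 t=25 v=4: → [25,33),[24,32),[23,31),[22,30),[21,29),[20,28),[19,27),[18,26); WM=19
i=8 t=28 v=7: → [28,36),[27,35),[26,34),[25,33),[24,32),[23,31),[22,30),[21,29); WM=25; [12,20) fires=1 [15,23) fires=1 [16,24) fires=1 [17,25) fires=1
i=9 t=29 v=6: → [29,37),[28,36),[27,35),[26,34),[25,33),[24,32),[23,31),[22,30); WM=25
i=10 t=29 v=7: → [29,37),[28,36),[27,35),[26,34),[25,33),[24,32),[23,31),[22,30); WM=25
i=11 t=30 v=2: → [30,38),[29,37),[28,36),[27,35),[26,34),[25,33),[24,32),[23,31); WM=27; [18,26) fires=3 [19,27) fires=3
i=12 t=31 v=9: → [31,39),[30,38),[29,37),[28,36),[27,35),[26,34),[25,33),[24,32); WM=27

[0,8)=1 [1,9)=1 [2,10)=1 [3,11)=1 [4,12)=3 [5,13)=3 [6,14)=3 [7,15)=3 [8,16)=3 [9,17)=3 [10,18)=3 [11,19)=3 [12,20)=1 [15,23)=1 [16,24)=1 [17,25)=1 [18,26)=3 [19,27)=3 [20,28)=3 [21,29)=4 [22,30)=6 [23,31)=6 [24,32)=7 [25,33)=7 [26,34)=5 [27,35)=5 [28,36)=5 [29,37)=4 [30,38)=2 [31,39)=1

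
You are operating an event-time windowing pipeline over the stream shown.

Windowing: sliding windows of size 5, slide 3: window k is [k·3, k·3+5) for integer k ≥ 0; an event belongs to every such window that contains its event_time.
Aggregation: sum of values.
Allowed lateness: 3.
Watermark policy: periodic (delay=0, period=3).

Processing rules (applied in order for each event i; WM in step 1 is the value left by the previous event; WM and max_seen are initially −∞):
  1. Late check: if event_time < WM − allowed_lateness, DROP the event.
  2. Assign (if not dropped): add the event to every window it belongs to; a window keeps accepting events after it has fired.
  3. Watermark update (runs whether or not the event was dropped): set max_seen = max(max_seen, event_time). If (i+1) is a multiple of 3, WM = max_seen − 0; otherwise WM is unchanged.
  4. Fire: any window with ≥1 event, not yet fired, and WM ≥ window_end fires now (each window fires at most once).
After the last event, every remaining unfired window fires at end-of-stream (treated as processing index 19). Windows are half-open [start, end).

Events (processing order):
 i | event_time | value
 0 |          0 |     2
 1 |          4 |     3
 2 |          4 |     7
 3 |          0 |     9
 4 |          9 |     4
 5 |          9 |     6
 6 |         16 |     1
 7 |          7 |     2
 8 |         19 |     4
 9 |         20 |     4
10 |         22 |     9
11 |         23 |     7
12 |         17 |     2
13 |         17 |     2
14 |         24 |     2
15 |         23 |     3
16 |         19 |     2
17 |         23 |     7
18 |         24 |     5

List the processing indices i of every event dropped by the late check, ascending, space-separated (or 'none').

i=0 t=0 v=2: → [0,5); WM=−∞
i=1 t=4 v=3: → [3,8),[0,5); WM=−∞
i=2 t=4 v=7: → [3,8),[0,5); WM=4
i=3 t=0 v=9: DROP (t<4-3); WM=4
i=4 t=9 v=4: → [9,14),[6,11); WM=4
i=5 t=9 v=6: → [9,14),[6,11); WM=9; [0,5) fires=12 [3,8) fires=10
i=6 t=16 v=1: → [15,20),[12,17); WM=9
i=7 t=7 v=2: → [6,11),[3,8); WM=9
i=8 t=19 v=4: → [18,23),[15,20); WM=19; [6,11) fires=12 [9,14) fires=10 [12,17) fires=1
i=9 t=20 v=4: → [18,23); WM=19
i=10 t=22 v=9: → [21,26),[18,23); WM=19
i=11 t=23 v=7: → [21,26); WM=23; [15,20) fires=5 [18,23) fires=17
i=12 t=17 v=2: DROP (t<23-3); WM=23
i=13 t=17 v=2: DROP (t<23-3); WM=23
i=14 t=24 v=2: → [24,29),[21,26); WM=24
i=15 t=23 v=3: → [21,26); WM=24
i=16 t=19 v=2: DROP (t<24-3); WM=24
i=17 t=23 v=7: → [21,26); WM=24
i=18 t=24 v=5: → [24,29),[21,26); WM=24

3 12 13 16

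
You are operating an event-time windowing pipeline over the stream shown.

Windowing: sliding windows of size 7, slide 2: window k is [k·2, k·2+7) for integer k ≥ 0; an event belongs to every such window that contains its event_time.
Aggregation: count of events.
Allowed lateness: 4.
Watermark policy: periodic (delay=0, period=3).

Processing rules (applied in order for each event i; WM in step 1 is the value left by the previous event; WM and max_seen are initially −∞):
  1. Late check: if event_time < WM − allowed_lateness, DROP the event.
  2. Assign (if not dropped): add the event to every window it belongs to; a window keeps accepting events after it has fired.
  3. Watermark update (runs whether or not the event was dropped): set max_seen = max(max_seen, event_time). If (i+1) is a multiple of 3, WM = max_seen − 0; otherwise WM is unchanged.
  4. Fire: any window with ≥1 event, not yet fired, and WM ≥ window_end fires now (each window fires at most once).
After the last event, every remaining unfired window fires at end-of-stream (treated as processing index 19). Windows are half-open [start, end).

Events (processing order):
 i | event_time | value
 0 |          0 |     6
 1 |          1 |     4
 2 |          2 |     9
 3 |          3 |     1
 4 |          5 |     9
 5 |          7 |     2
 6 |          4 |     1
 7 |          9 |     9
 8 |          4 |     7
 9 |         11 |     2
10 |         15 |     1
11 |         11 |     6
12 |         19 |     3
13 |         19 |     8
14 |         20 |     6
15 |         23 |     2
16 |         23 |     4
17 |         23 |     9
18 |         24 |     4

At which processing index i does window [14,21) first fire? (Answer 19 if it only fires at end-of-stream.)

17

i=0 t=0 v=6: → [0,7); WM=−∞
i=1 t=1 v=4: → [0,7); WM=−∞
i=2 t=2 v=9: → [2,9),[0,7); WM=2
i=3 t=3 v=1: → [2,9),[0,7); WM=2
i=4 t=5 v=9: → [4,11),[2,9),[0,7); WM=2
i=5 t=7 v=2: → [6,13),[4,11),[2,9); WM=7; [0,7) fires=5
i=6 t=4 v=1: → [4,11),[2,9),[0,7); WM=7
i=7 t=9 v=9: → [8,15),[6,13),[4,11); WM=7
i=8 t=4 v=7: → [4,11),[2,9),[0,7); WM=9; [2,9) fires=6
i=9 t=11 v=2: → [10,17),[8,15),[6,13); WM=9
i=10 t=15 v=1: → [14,21),[12,19),[10,17); WM=9
i=11 t=11 v=6: → [10,17),[8,15),[6,13); WM=15; [4,11) fires=5 [6,13) fires=4 [8,15) fires=3
i=12 t=19 v=3: → [18,25),[16,23),[14,21); WM=15
i=13 t=19 v=8: → [18,25),[16,23),[14,21); WM=15
i=14 t=20 v=6: → [20,27),[18,25),[16,23),[14,21); WM=20; [10,17) fires=3 [12,19) fires=1
i=15 t=23 v=2: → [22,29),[20,27),[18,25); WM=20
i=16 t=23 v=4: → [22,29),[20,27),[18,25); WM=20
i=17 t=23 v=9: → [22,29),[20,27),[18,25); WM=23; [14,21) fires=4 [16,23) fires=3
i=18 t=24 v=4: → [24,31),[22,29),[20,27),[18,25); WM=23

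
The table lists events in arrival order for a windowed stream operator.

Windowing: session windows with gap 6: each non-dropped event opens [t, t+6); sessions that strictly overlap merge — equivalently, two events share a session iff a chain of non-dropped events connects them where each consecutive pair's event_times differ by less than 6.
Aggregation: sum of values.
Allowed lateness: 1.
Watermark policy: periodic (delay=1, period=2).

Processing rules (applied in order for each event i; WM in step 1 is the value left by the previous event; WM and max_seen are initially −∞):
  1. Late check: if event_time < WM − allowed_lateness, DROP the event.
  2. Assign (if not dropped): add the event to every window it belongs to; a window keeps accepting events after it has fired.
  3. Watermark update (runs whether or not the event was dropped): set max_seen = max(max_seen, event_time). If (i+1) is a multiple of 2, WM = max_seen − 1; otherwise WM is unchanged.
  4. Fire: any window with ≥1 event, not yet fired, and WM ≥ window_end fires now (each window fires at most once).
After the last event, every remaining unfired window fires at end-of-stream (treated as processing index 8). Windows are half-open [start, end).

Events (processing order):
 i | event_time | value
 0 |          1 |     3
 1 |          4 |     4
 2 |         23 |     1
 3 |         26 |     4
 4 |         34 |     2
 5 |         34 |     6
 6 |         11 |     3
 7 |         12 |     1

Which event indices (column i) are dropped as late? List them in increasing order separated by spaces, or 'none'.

i=0 t=1 v=3: → [1,7); WM=−∞
i=1 t=4 v=4: → [1,10); WM=3
i=2 t=23 v=1: → [23,29); WM=3
i=3 t=26 v=4: → [23,32); WM=25
i=4 t=34 v=2: → [34,40); WM=25
i=5 t=34 v=6: → [34,40); WM=33
i=6 t=11 v=3: DROP (t<33-1); WM=33
i=7 t=12 v=1: DROP (t<33-1); WM=33

6 7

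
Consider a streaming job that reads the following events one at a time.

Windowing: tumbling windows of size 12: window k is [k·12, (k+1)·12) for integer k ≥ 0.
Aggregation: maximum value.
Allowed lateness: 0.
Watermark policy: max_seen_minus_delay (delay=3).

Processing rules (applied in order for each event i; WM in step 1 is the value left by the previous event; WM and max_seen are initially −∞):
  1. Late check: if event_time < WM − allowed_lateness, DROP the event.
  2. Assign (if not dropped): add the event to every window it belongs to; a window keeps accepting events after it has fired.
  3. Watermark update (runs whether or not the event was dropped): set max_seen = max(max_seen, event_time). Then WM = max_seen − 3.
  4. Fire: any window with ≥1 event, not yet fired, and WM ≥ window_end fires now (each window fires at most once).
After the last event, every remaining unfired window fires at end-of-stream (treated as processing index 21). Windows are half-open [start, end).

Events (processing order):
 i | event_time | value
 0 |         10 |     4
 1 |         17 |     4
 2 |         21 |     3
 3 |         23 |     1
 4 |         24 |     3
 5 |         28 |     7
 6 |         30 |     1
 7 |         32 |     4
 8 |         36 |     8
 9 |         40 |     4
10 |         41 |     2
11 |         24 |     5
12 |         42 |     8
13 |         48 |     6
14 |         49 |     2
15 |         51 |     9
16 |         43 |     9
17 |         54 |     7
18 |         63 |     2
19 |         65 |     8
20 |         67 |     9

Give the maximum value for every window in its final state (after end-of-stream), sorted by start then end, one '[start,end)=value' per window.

[0,12)=4 [12,24)=4 [24,36)=7 [36,48)=8 [48,60)=9 [60,72)=9

i=0 t=10 v=4: → [0,12); WM=7
i=1 t=17 v=4: → [12,24); WM=14; [0,12) fires=4
i=2 t=21 v=3: → [12,24); WM=18
i=3 t=23 v=1: → [12,24); WM=20
i=4 t=24 v=3: → [24,36); WM=21
i=5 t=28 v=7: → [24,36); WM=25; [12,24) fires=4
i=6 t=30 v=1: → [24,36); WM=27
i=7 t=32 v=4: → [24,36); WM=29
i=8 t=36 v=8: → [36,48); WM=33
i=9 t=40 v=4: → [36,48); WM=37; [24,36) fires=7
i=10 t=41 v=2: → [36,48); WM=38
i=11 t=24 v=5: DROP (t<38-0); WM=38
i=12 t=42 v=8: → [36,48); WM=39
i=13 t=48 v=6: → [48,60); WM=45
i=14 t=49 v=2: → [48,60); WM=46
i=15 t=51 v=9: → [48,60); WM=48; [36,48) fires=8
i=16 t=43 v=9: DROP (t<48-0); WM=48
i=17 t=54 v=7: → [48,60); WM=51
i=18 t=63 v=2: → [60,72); WM=60; [48,60) fires=9
i=19 t=65 v=8: → [60,72); WM=62
i=20 t=67 v=9: → [60,72); WM=64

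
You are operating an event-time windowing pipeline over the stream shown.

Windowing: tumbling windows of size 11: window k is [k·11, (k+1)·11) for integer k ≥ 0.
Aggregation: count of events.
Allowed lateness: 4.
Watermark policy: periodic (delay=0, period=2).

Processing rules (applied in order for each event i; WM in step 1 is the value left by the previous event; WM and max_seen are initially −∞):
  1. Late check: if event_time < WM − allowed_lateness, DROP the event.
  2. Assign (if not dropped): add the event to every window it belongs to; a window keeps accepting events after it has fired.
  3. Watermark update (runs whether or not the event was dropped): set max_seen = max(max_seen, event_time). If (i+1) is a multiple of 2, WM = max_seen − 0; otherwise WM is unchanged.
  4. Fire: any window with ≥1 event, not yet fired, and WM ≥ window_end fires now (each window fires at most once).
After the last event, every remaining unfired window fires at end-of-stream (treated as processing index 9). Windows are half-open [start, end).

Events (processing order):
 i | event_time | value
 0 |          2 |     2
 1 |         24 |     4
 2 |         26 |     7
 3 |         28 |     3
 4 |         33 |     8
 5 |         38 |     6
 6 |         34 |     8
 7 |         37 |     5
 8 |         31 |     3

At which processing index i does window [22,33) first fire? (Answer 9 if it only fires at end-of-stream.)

i=0 t=2 v=2: → [0,11); WM=−∞
i=1 t=24 v=4: → [22,33); WM=24; [0,11) fires=1
i=2 t=26 v=7: → [22,33); WM=24
i=3 t=28 v=3: → [22,33); WM=28
i=4 t=33 v=8: → [33,44); WM=28
i=5 t=38 v=6: → [33,44); WM=38; [22,33) fires=3
i=6 t=34 v=8: → [33,44); WM=38
i=7 t=37 v=5: → [33,44); WM=38
i=8 t=31 v=3: DROP (t<38-4); WM=38

5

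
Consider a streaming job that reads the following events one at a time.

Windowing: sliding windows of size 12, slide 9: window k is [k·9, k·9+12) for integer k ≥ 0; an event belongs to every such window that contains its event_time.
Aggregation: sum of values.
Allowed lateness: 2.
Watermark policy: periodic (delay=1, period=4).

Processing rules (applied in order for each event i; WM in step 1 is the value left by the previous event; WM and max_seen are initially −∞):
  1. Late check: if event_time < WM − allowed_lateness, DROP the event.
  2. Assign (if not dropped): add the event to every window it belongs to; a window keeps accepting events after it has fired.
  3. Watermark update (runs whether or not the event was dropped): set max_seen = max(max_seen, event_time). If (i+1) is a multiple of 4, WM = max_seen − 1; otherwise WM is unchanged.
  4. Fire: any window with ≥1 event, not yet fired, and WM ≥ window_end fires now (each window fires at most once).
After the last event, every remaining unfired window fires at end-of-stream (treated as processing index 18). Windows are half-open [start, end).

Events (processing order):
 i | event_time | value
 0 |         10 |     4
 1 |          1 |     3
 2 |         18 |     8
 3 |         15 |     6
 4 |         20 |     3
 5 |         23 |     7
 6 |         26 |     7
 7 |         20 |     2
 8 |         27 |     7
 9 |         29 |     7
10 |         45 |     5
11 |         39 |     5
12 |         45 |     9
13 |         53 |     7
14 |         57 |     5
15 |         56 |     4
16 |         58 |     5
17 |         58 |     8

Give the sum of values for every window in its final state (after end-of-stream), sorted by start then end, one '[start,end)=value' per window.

i=0 t=10 v=4: → [9,21),[0,12); WM=−∞
i=1 t=1 v=3: → [0,12); WM=−∞
i=2 t=18 v=8: → [18,30),[9,21); WM=−∞
i=3 t=15 v=6: → [9,21); WM=17; [0,12) fires=7
i=4 t=20 v=3: → [18,30),[9,21); WM=17
i=5 t=23 v=7: → [18,30); WM=17
i=6 t=26 v=7: → [18,30); WM=17
i=7 t=20 v=2: → [18,30),[9,21); WM=25; [9,21) fires=23
i=8 t=27 v=7: → [27,39),[18,30); WM=25
i=9 t=29 v=7: → [27,39),[18,30); WM=25
i=10 t=45 v=5: → [45,57),[36,48); WM=25
i=11 t=39 v=5: → [36,48); WM=44; [18,30) fires=41 [27,39) fires=14
i=12 t=45 v=9: → [45,57),[36,48); WM=44
i=13 t=53 v=7: → [45,57); WM=44
i=14 t=57 v=5: → [54,66); WM=44
i=15 t=56 v=4: → [54,66),[45,57); WM=56; [36,48) fires=19
i=16 t=58 v=5: → [54,66); WM=56
i=17 t=58 v=8: → [54,66); WM=56

[0,12)=7 [9,21)=23 [18,30)=41 [27,39)=14 [36,48)=19 [45,57)=25 [54,66)=22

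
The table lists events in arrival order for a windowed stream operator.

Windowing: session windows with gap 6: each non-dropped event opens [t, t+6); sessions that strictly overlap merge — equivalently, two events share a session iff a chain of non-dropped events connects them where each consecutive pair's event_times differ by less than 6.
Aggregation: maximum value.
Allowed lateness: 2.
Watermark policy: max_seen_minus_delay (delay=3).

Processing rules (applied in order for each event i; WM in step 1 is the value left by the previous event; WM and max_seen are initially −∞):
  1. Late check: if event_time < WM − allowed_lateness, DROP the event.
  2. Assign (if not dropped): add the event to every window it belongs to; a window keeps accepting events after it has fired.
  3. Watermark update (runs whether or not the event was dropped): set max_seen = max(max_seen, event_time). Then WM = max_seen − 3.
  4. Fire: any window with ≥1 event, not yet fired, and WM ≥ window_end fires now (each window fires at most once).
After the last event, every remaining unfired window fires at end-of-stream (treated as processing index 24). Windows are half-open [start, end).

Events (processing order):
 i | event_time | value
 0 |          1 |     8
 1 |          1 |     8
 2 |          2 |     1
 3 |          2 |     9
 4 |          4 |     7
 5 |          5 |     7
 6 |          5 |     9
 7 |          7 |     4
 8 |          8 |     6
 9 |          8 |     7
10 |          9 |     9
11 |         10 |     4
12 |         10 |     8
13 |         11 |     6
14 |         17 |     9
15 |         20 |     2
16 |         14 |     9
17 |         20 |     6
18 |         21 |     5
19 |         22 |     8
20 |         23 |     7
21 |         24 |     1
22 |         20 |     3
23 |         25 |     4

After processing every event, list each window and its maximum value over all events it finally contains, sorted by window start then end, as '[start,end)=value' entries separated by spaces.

i=0 t=1 v=8: → [1,7); WM=-2
i=1 t=1 v=8: → [1,7); WM=-2
i=2 t=2 v=1: → [1,8); WM=-1
i=3 t=2 v=9: → [1,8); WM=-1
i=4 t=4 v=7: → [1,10); WM=1
i=5 t=5 v=7: → [1,11); WM=2
i=6 t=5 v=9: → [1,11); WM=2
i=7 t=7 v=4: → [1,13); WM=4
i=8 t=8 v=6: → [1,14); WM=5
i=9 t=8 v=7: → [1,14); WM=5
i=10 t=9 v=9: → [1,15); WM=6
i=11 t=10 v=4: → [1,16); WM=7
i=12 t=10 v=8: → [1,16); WM=7
i=13 t=11 v=6: → [1,17); WM=8
i=14 t=17 v=9: → [17,23); WM=14
i=15 t=20 v=2: → [17,26); WM=17
i=16 t=14 v=9: DROP (t<17-2); WM=17
i=17 t=20 v=6: → [17,26); WM=17
i=18 t=21 v=5: → [17,27); WM=18
i=19 t=22 v=8: → [17,28); WM=19
i=20 t=23 v=7: → [17,29); WM=20
i=21 t=24 v=1: → [17,30); WM=21
i=22 t=20 v=3: → [17,30); WM=21
i=23 t=25 v=4: → [17,31); WM=22

[1,17)=9 [17,31)=9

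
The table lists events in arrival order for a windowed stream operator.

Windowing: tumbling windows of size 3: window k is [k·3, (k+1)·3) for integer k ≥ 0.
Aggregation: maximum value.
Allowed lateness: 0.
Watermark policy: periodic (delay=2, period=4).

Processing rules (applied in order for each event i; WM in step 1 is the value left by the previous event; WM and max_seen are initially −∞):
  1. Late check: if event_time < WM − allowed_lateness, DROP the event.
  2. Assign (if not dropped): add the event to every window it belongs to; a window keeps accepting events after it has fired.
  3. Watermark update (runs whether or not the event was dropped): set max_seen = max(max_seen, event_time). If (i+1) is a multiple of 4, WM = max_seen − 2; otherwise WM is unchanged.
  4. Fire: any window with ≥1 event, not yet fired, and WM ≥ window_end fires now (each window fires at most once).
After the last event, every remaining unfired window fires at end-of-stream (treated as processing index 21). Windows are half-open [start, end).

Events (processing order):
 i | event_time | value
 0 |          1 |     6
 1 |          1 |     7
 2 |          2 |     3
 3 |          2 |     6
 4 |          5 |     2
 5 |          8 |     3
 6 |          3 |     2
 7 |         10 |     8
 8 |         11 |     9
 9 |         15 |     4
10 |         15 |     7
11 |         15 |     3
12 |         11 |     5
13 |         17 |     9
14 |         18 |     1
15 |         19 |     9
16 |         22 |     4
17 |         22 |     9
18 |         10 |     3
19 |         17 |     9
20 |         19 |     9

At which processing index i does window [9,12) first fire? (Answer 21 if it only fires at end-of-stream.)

11

i=0 t=1 v=6: → [0,3); WM=−∞
i=1 t=1 v=7: → [0,3); WM=−∞
i=2 t=2 v=3: → [0,3); WM=−∞
i=3 t=2 v=6: → [0,3); WM=0
i=4 t=5 v=2: → [3,6); WM=0
i=5 t=8 v=3: → [6,9); WM=0
i=6 t=3 v=2: → [3,6); WM=0
i=7 t=10 v=8: → [9,12); WM=8; [0,3) fires=7 [3,6) fires=2
i=8 t=11 v=9: → [9,12); WM=8
i=9 t=15 v=4: → [15,18); WM=8
i=10 t=15 v=7: → [15,18); WM=8
i=11 t=15 v=3: → [15,18); WM=13; [6,9) fires=3 [9,12) fires=9
i=12 t=11 v=5: DROP (t<13-0); WM=13
i=13 t=17 v=9: → [15,18); WM=13
i=14 t=18 v=1: → [18,21); WM=13
i=15 t=19 v=9: → [18,21); WM=17
i=16 t=22 v=4: → [21,24); WM=17
i=17 t=22 v=9: → [21,24); WM=17
i=18 t=10 v=3: DROP (t<17-0); WM=17
i=19 t=17 v=9: → [15,18); WM=20; [15,18) fires=9
i=20 t=19 v=9: DROP (t<20-0); WM=20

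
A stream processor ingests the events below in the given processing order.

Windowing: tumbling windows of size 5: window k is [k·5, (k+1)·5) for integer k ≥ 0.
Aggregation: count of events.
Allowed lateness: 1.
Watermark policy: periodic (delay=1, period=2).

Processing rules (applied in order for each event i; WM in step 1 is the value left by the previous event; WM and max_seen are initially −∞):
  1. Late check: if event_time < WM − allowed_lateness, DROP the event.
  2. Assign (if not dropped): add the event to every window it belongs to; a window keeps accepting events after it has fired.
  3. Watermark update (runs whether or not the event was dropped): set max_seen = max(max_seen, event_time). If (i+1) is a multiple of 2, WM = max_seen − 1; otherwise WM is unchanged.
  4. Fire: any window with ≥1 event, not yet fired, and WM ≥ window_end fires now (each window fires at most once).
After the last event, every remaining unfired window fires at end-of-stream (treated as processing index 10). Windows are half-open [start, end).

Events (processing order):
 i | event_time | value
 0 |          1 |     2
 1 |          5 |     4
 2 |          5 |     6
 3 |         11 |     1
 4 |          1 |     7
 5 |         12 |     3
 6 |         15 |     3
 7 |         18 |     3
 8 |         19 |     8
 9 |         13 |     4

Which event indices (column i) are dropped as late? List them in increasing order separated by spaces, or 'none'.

i=0 t=1 v=2: → [0,5); WM=−∞
i=1 t=5 v=4: → [5,10); WM=4
i=2 t=5 v=6: → [5,10); WM=4
i=3 t=11 v=1: → [10,15); WM=10; [0,5) fires=1 [5,10) fires=2
i=4 t=1 v=7: DROP (t<10-1); WM=10
i=5 t=12 v=3: → [10,15); WM=11
i=6 t=15 v=3: → [15,20); WM=11
i=7 t=18 v=3: → [15,20); WM=17; [10,15) fires=2
i=8 t=19 v=8: → [15,20); WM=17
i=9 t=13 v=4: DROP (t<17-1); WM=18

4 9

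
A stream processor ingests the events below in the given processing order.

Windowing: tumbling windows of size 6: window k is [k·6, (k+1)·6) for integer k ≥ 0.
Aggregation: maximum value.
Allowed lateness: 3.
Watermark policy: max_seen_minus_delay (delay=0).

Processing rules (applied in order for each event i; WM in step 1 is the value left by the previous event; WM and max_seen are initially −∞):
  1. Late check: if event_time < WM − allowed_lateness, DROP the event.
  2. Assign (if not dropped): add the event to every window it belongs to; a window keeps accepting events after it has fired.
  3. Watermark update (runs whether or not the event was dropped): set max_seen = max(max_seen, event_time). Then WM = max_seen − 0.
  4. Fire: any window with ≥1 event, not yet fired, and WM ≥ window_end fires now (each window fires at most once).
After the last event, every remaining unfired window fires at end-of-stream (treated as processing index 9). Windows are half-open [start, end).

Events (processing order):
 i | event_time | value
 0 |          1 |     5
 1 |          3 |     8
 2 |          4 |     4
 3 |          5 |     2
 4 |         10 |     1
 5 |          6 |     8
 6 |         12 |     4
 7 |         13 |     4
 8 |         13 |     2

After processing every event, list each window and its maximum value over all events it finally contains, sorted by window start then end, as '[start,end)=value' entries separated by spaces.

i=0 t=1 v=5: → [0,6); WM=1
i=1 t=3 v=8: → [0,6); WM=3
i=2 t=4 v=4: → [0,6); WM=4
i=3 t=5 v=2: → [0,6); WM=5
i=4 t=10 v=1: → [6,12); WM=10; [0,6) fires=8
i=5 t=6 v=8: DROP (t<10-3); WM=10
i=6 t=12 v=4: → [12,18); WM=12; [6,12) fires=1
i=7 t=13 v=4: → [12,18); WM=13
i=8 t=13 v=2: → [12,18); WM=13

[0,6)=8 [6,12)=1 [12,18)=4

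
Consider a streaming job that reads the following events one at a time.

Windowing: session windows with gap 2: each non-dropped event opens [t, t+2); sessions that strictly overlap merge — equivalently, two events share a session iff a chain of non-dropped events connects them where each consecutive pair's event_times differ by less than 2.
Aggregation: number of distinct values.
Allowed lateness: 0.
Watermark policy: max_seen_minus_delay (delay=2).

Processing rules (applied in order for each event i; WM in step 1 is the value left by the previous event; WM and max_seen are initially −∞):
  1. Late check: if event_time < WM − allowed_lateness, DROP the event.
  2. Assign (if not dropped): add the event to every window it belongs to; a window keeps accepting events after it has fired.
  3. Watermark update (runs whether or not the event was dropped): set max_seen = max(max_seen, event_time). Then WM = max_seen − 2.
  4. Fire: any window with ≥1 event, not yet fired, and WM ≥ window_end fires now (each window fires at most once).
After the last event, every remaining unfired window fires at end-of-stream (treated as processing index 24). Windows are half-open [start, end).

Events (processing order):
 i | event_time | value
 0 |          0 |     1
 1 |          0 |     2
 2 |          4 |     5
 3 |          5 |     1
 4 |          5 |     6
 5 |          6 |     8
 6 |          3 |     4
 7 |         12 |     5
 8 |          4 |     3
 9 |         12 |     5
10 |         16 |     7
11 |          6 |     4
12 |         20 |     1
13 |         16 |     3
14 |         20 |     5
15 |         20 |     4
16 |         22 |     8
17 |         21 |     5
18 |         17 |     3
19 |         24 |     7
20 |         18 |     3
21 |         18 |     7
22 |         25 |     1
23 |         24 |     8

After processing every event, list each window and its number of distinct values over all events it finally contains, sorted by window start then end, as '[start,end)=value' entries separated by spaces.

i=0 t=0 v=1: → [0,2); WM=-2
i=1 t=0 v=2: → [0,2); WM=-2
i=2 t=4 v=5: → [4,6); WM=2
i=3 t=5 v=1: → [4,7); WM=3
i=4 t=5 v=6: → [4,7); WM=3
i=5 t=6 v=8: → [4,8); WM=4
i=6 t=3 v=4: DROP (t<4-0); WM=4
i=7 t=12 v=5: → [12,14); WM=10
i=8 t=4 v=3: DROP (t<10-0); WM=10
i=9 t=12 v=5: → [12,14); WM=10
i=10 t=16 v=7: → [16,18); WM=14
i=11 t=6 v=4: DROP (t<14-0); WM=14
i=12 t=20 v=1: → [20,22); WM=18
i=13 t=16 v=3: DROP (t<18-0); WM=18
i=14 t=20 v=5: → [20,22); WM=18
i=15 t=20 v=4: → [20,22); WM=18
i=16 t=22 v=8: → [22,24); WM=20
i=17 t=21 v=5: → [20,24); WM=20
i=18 t=17 v=3: DROP (t<20-0); WM=20
i=19 t=24 v=7: → [24,26); WM=22
i=20 t=18 v=3: DROP (t<22-0); WM=22
i=21 t=18 v=7: DROP (t<22-0); WM=22
i=22 t=25 v=1: → [24,27); WM=23
i=23 t=24 v=8: → [24,27); WM=23

[0,2)=2 [4,8)=4 [12,14)=1 [16,18)=1 [20,24)=4 [24,27)=3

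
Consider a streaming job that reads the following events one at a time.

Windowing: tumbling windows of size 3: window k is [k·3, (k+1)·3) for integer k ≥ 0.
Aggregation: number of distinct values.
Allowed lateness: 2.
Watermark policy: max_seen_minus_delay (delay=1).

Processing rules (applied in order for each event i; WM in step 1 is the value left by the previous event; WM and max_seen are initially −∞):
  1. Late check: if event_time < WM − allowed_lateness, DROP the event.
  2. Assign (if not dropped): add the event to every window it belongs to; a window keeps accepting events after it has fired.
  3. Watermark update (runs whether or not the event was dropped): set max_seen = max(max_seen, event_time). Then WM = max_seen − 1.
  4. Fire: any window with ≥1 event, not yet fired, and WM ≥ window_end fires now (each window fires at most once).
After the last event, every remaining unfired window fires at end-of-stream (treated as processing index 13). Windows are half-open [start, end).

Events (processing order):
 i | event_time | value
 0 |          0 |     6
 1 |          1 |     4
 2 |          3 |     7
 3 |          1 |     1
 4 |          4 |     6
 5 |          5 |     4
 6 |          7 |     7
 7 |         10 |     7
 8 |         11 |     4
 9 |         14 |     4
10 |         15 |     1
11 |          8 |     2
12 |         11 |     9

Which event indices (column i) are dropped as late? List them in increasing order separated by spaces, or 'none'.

i=0 t=0 v=6: → [0,3); WM=-1
i=1 t=1 v=4: → [0,3); WM=0
i=2 t=3 v=7: → [3,6); WM=2
i=3 t=1 v=1: → [0,3); WM=2
i=4 t=4 v=6: → [3,6); WM=3; [0,3) fires=3
i=5 t=5 v=4: → [3,6); WM=4
i=6 t=7 v=7: → [6,9); WM=6; [3,6) fires=3
i=7 t=10 v=7: → [9,12); WM=9; [6,9) fires=1
i=8 t=11 v=4: → [9,12); WM=10
i=9 t=14 v=4: → [12,15); WM=13; [9,12) fires=2
i=10 t=15 v=1: → [15,18); WM=14
i=11 t=8 v=2: DROP (t<14-2); WM=14
i=12 t=11 v=9: DROP (t<14-2); WM=14

11 12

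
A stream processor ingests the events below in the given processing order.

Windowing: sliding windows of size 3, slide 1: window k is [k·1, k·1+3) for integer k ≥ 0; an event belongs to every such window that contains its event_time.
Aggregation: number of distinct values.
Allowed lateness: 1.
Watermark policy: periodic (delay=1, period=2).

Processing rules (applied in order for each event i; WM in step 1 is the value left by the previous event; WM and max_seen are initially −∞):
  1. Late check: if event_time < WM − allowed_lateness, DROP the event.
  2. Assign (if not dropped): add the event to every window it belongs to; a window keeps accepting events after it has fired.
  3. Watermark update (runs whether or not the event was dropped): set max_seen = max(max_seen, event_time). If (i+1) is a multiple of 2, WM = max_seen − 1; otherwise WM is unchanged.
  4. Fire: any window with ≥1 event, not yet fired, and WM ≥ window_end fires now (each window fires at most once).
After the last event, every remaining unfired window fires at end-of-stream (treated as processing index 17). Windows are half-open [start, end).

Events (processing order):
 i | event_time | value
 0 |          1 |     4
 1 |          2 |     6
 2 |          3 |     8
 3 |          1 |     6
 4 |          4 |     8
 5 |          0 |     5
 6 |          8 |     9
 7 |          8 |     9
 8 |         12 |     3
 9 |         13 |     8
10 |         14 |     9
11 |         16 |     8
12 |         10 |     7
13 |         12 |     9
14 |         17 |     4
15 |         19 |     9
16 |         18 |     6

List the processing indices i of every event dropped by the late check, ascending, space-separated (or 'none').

i=0 t=1 v=4: → [1,4),[0,3); WM=−∞
i=1 t=2 v=6: → [2,5),[1,4),[0,3); WM=1
i=2 t=3 v=8: → [3,6),[2,5),[1,4); WM=1
i=3 t=1 v=6: → [1,4),[0,3); WM=2
i=4 t=4 v=8: → [4,7),[3,6),[2,5); WM=2
i=5 t=0 v=5: DROP (t<2-1); WM=3; [0,3) fires=2
i=6 t=8 v=9: → [8,11),[7,10),[6,9); WM=3
i=7 t=8 v=9: → [8,11),[7,10),[6,9); WM=7; [1,4) fires=3 [2,5) fires=2 [3,6) fires=1 [4,7) fires=1
i=8 t=12 v=3: → [12,15),[11,14),[10,13); WM=7
i=9 t=13 v=8: → [13,16),[12,15),[11,14); WM=12; [6,9) fires=1 [7,10) fires=1 [8,11) fires=1
i=10 t=14 v=9: → [14,17),[13,16),[12,15); WM=12
i=11 t=16 v=8: → [16,19),[15,18),[14,17); WM=15; [10,13) fires=1 [11,14) fires=2 [12,15) fires=3
i=12 t=10 v=7: DROP (t<15-1); WM=15
i=13 t=12 v=9: DROP (t<15-1); WM=15
i=14 t=17 v=4: → [17,20),[16,19),[15,18); WM=15
i=15 t=19 v=9: → [19,22),[18,21),[17,20); WM=18; [13,16) fires=2 [14,17) fires=2 [15,18) fires=2
i=16 t=18 v=6: → [18,21),[17,20),[16,19); WM=18

5 12 13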